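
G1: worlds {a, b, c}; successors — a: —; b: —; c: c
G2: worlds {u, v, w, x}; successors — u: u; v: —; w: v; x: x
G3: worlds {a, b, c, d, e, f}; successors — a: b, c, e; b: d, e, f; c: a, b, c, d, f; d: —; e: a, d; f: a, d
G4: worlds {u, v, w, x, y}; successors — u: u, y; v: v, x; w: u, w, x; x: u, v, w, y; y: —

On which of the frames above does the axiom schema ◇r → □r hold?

G1, G2

This is the axiom for partial functionality; its first-order frame correspondent is ∀x ∀y ∀z (Rxy ∧ Rxz → y = z).
G1: satisfies the condition.
G2: satisfies the condition.
G3: fails — a sees both b and c.
G4: fails — u sees both u and y.
Valid on: G1, G2.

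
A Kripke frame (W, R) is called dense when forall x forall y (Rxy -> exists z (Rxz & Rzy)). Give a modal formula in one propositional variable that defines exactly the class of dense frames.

This is density; the standard corresponding axiom is C4: □□r → □r.
Suppose □□r→□r is valid. Take Rxy and set V(r)={w : xR²w}. Then □□r at x, so □r at x, so r at y, i.e. ∃z(Rxz∧Rzy).

□□r → □r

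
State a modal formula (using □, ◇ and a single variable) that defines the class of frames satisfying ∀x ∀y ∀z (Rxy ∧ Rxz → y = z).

This is partial functionality; the standard corresponding axiom is CD: ◇s → □s.
Suppose ◇s→□s is valid. Take Rxy, Rxz and set V(s)={y}. Then ◇s at x, so □s at x, so s at z, i.e. z=y.

◇s → □s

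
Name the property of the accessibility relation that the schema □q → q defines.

This schema is the T axiom.
Its frame correspondent is reflexivity — ∀x Rxx.

reflexivity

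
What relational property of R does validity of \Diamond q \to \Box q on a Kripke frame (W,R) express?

Suppose ◇q→□q is valid. Take Rxy, Rxz and set V(q)={y}. Then ◇q at x, so □q at x, so q at z, i.e. z=y.
Conversely, any frame satisfying \forall x \forall y \forall z (Rxy \wedge Rxz \to y = z) validates the schema.
Frame condition: \forall x \forall y \forall z (Rxy \wedge Rxz \to y = z).

partial functionality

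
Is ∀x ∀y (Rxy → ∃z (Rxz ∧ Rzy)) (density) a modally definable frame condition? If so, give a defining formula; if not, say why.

Yes: it is density, defined by the C4 schema □□p → □p.
Suppose □□p→□p is valid. Take Rxy and set V(p)={w : xR²w}. Then □□p at x, so □p at x, so p at y, i.e. ∃z(Rxz∧Rzy).

Definable; □□p → □p defines it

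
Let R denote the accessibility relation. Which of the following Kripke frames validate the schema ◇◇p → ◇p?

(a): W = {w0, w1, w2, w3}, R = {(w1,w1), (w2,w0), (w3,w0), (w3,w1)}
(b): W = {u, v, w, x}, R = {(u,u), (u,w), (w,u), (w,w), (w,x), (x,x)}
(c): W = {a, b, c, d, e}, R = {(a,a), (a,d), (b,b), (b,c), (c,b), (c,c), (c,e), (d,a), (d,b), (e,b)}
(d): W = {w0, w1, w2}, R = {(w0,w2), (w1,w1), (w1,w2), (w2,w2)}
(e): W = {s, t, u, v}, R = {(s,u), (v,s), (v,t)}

This is the axiom for transitivity; its first-order frame correspondent is ∀x ∀y ∀z (Rxy ∧ Ryz → Rxz).
(a): satisfies the condition.
(b): fails — Ruw and Rwx but not Rux.
(c): fails — Rbc and Rce but not Rbe.
(d): satisfies the condition.
(e): fails — Rvs and Rsu but not Rvu.
Valid on: (a), (d).

(a), (d)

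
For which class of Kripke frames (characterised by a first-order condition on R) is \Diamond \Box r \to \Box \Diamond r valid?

convergence: \forall x \forall y \forall z (Rxy \wedge Rxz \to \exists w (Ryw \wedge Rzw))

Suppose ◇□r→□◇r is valid. Take Rxy, Rxz and set V(r)={w : Ryw}. Then □r at y so ◇□r at x, so □◇r at x, so ◇r at z, giving w with Rzw and Ryw.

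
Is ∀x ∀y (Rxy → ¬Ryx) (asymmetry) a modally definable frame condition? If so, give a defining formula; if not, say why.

No

If a class were modally definable it would be closed under surjective bounded morphisms (Goldblatt–Thomason).
The 3-cycle (worlds w0,w1,w2 with w0→w1→w2→w0) is asymmetric. Mapping every world to a single reflexive point • is a surjective bounded morphism, and the reflexive point is not asymmetric (R•• but asymmetry requires ¬R••).
So the class is not modally definable.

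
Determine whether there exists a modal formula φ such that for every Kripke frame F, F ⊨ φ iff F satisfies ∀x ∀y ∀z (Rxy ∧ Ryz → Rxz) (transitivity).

Yes, by □r → □□r

Yes: it is transitivity, defined by the 4 schema □r → □□r.
Suppose □r→□□r is valid. Take Rxy, Ryz and set V(r)={w : Rxw}. Then □r at x, so □□r at x, so □r at y, so r at z, i.e. Rxz.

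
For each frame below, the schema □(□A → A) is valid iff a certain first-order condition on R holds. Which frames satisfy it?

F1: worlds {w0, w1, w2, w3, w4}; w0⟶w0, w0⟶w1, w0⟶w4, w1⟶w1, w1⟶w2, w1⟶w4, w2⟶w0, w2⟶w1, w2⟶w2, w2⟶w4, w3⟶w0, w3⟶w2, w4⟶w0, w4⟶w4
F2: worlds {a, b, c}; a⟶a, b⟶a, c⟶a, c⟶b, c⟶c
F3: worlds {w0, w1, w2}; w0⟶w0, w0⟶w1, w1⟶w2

Frame correspondent (Sahlqvist): ∀x ∀y (Rxy → Ryy) — i.e. shift-reflexivity.
F1: satisfies the condition.
F2: fails — Rcb but not Rbb.
F3: fails — Rw1w2 but not Rw2w2.

F1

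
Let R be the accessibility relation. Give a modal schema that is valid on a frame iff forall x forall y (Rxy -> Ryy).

The condition is shift-reflexivity. The T□ schema □(□ψ → ψ) defines it.
Suppose □(□ψ→ψ) is valid. Take Rxy and set V(ψ)={w : Ryw}. Then at y, □ψ holds; since □(□ψ→ψ) at x, □ψ→ψ at y, so ψ at y, i.e. Ryy.

□(□ψ → ψ)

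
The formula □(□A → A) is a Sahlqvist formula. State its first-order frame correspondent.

Suppose □(□A→A) is valid. Take Rxy and set V(A)={w : Ryw}. Then at y, □A holds; since □(□A→A) at x, □A→A at y, so A at y, i.e. Ryy.

shift-reflexivity: ∀x ∀y (Rxy → Ryy)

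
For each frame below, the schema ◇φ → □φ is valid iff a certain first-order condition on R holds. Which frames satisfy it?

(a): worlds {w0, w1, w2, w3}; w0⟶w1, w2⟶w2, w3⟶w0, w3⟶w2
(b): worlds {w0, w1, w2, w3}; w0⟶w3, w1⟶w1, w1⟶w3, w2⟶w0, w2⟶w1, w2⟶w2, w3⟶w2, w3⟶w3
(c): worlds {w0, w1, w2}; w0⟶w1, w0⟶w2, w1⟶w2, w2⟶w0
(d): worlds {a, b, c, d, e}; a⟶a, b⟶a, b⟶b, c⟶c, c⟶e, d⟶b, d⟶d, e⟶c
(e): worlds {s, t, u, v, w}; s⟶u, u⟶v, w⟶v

The schema corresponds to partial functionality: ∀x ∀y ∀z (Rxy ∧ Rxz → y = z).
(a): fails — w3 sees both w0 and w2.
(b): fails — w1 sees both w1 and w3.
(c): fails — w0 sees both w1 and w2.
(d): fails — b sees both a and b.
(e): ✓.
Valid on: (e).

(e)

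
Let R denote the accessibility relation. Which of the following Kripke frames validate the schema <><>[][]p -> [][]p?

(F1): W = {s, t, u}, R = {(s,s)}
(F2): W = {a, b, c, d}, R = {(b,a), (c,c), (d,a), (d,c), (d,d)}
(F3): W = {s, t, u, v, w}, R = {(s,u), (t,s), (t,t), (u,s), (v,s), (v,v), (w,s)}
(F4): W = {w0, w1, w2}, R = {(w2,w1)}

(F1), (F4)

Frame correspondent (Sahlqvist): forall x forall y forall z ((x R^2 y & x R^2 z) -> exists w (y R^2 w & z = w)) — i.e. a generalized confluence (Geach) condition.
(F1): condition met.
(F2): fails — dR²a, dR²a but no w with aR²w and a=w.
(F3): fails — tR²s, tR²t but no w* with sR²w* and t=w*.
(F4): condition met.
Valid on: (F1), (F4).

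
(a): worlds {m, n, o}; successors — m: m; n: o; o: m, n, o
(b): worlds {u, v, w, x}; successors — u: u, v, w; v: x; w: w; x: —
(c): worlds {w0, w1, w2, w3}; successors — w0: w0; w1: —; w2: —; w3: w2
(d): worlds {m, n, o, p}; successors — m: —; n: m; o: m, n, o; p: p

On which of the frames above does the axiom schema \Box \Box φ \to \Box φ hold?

(a)

The schema corresponds to density: \forall x \forall y (Rxy \to \exists z (Rxz \wedge Rzy)).
(a): satisfies the condition.
(b): fails — Rvx but no z with Rvz and Rzx.
(c): fails — Rw3w2 but no z with Rw3z and Rzw2.
(d): fails — Rnm but no z with Rnz and Rzm.
Valid on: (a).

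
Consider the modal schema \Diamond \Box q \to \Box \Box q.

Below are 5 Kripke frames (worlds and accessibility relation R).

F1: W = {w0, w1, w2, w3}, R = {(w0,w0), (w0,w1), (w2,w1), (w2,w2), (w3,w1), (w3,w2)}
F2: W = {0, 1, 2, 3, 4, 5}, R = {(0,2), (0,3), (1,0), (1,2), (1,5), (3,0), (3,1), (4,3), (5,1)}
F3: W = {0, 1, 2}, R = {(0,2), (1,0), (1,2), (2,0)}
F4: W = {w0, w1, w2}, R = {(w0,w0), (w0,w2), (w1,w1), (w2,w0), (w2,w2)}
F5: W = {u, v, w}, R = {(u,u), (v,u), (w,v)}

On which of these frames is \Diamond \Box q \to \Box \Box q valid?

This is the axiom for a generalized confluence (Geach) condition; its first-order frame correspondent is \forall x \forall y \forall z ((xRy \wedge x R^2 z) \to \exists w (yRw \wedge z = w)).
F1: fails — w0Rw1, w0R²w0 but no w with w1Rw and w0=w.
F2: fails — 0R2, 0R²0 but no w with 2Rw and 0=w.
F3: fails — 1R0, 1R²0 but no w with 0Rw and 0=w.
F4: condition met.
F5: condition met.
Valid on: F4, F5.

F4, F5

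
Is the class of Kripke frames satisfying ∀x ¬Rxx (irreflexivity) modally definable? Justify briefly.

If a class were modally definable it would be closed under surjective bounded morphisms (Goldblatt–Thomason).
The 5-cycle (worlds s,t,u,v,w with s→t→u→v→w→s) is irreflexive, and the map sending every world to a single reflexive point • is a surjective bounded morphism (forth: every edge maps to (•,•); back: every world has a successor). So any modal formula valid on the 5-cycle is also valid on the reflexive point, which is not irreflexive.
So the class is not modally definable.

No — not modally definable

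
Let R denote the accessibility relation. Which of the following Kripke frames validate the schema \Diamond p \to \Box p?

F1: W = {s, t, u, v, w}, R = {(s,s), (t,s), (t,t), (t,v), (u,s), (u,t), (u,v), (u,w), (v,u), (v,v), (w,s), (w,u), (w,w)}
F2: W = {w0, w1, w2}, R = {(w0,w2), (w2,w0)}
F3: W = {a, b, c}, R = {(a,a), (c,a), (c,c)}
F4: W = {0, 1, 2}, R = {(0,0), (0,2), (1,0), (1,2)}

F2

Frame correspondent (Sahlqvist): \forall x \forall y \forall z (Rxy \wedge Rxz \to y = z) — i.e. partial functionality.
F1: fails — t sees both s and t.
F2: holds.
F3: fails — c sees both a and c.
F4: fails — 0 sees both 0 and 2.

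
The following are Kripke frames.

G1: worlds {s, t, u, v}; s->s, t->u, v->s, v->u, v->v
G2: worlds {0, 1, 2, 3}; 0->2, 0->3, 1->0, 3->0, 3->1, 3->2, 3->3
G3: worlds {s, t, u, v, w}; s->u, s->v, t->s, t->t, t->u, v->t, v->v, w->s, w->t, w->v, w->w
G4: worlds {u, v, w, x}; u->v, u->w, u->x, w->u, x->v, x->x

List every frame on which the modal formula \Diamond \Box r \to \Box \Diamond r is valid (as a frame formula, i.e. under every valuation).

none

This is the axiom for convergence; its first-order frame correspondent is \forall x \forall y \forall z (Rxy \wedge Rxz \to \exists w (Ryw \wedge Rzw)).
G1: fails — Rtu and Rtu but u and u have no common successor.
G2: fails — R02 and R02 but 2 and 2 have no common successor.
G3: fails — Rsv and Rsu but v and u have no common successor.
G4: fails — Ruv and Ruv but v and v have no common successor.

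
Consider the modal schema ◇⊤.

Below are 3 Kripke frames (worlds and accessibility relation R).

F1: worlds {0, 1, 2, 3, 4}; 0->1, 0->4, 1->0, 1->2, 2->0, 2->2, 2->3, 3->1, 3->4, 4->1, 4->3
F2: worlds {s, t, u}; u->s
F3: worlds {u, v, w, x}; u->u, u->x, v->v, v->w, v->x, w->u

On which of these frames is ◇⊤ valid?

F1

This is the axiom for seriality; its first-order frame correspondent is ∀x ∃y Rxy.
F1: satisfies the condition.
F2: fails — world s has no successor.
F3: fails — world x has no successor.
Valid on: F1.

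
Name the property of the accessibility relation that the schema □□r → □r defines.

density: ∀x ∀y (Rxy → ∃z (Rxz ∧ Rzy))

Suppose □□r→□r is valid. Take Rxy and set V(r)={w : xR²w}. Then □□r at x, so □r at x, so r at y, i.e. ∃z(Rxz∧Rzy).
Conversely, any frame satisfying ∀x ∀y (Rxy → ∃z (Rxz ∧ Rzy)) validates the schema.
Frame condition: ∀x ∀y (Rxy → ∃z (Rxz ∧ Rzy)).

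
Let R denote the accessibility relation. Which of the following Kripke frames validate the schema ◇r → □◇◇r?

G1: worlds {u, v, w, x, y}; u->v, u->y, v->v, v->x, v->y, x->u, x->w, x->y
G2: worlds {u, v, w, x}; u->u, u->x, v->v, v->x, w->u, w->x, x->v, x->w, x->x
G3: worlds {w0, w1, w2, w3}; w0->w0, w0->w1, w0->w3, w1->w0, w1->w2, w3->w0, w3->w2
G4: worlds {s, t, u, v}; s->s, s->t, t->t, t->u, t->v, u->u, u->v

The schema corresponds to a generalized confluence (Geach) condition: ∀x ∀y ∀z ((xRy ∧ xRz) → ∃w (y = w ∧ zR²w)).
G1: fails — uRv, uRy but no t with v=t and yR²t.
G2: condition met.
G3: fails — w1Rw0, w1Rw2 but no w with w0=w and w2R²w.
G4: fails — sRs, sRt but no w with s=w and tR²w.

G2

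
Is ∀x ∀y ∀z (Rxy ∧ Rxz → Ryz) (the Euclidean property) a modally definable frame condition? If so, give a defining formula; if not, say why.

Yes — defined by ◇p → □◇p

The condition is the Euclidean property. A defining modal formula is ◇p → □◇p.
Suppose ◇p→□◇p is valid. Take Rxy, Rxz and set V(p)={y}. Then ◇p at x, so □◇p at x, so ◇p at z, so some w with Rzw has p; w=y, i.e. Rzy. By symmetry of the argument, Ryz.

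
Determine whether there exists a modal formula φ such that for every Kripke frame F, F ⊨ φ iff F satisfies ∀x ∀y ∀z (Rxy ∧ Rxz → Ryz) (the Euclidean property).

Yes, by ◇q → □◇q

Yes: it is the Euclidean property, defined by the 5 schema ◇q → □◇q.
Suppose ◇q→□◇q is valid. Take Rxy, Rxz and set V(q)={y}. Then ◇q at x, so □◇q at x, so ◇q at z, so some w with Rzw has q; w=y, i.e. Rzy. By symmetry of the argument, Ryz.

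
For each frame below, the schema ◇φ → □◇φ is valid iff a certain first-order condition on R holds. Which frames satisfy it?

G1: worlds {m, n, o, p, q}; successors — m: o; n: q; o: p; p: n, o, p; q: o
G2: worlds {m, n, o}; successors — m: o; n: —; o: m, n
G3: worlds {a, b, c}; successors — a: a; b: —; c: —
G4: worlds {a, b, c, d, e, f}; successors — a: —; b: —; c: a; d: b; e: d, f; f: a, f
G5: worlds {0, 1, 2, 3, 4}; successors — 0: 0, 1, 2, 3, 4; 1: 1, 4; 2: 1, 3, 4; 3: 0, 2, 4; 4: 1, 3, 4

G3

This is the axiom for the Euclidean property; its first-order frame correspondent is ∀x ∀y ∀z (Rxy ∧ Rxz → Ryz).
G1: fails — Rmo and Rmo but not Roo.
G2: fails — Rmo and Rmo but not Roo.
G3: satisfies the condition.
G4: fails — Rca and Rca but not Raa.
G5: fails — R02 and R00 but not R20.
Valid on: G3.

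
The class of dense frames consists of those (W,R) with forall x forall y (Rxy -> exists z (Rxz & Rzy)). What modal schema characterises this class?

□□p → □p

The condition is density. The C4 schema □□p → □p defines it.
Suppose □□p→□p is valid. Take Rxy and set V(p)={w : xR²w}. Then □□p at x, so □p at x, so p at y, i.e. ∃z(Rxz∧Rzy).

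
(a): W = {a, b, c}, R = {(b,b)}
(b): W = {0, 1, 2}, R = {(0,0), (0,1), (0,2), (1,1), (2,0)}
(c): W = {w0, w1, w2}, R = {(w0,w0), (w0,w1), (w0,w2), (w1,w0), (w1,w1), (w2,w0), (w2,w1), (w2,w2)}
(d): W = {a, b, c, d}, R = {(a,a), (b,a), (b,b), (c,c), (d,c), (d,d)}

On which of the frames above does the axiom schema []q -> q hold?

(c), (d)

Frame correspondent (Sahlqvist): forall x Rxx — i.e. reflexivity.
(a): fails — world a does not see itself.
(b): fails — world 2 does not see itself.
(c): condition met.
(d): condition met.
Valid on: (c), (d).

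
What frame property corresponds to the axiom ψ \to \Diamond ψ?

reflexivity: \forall x Rxx

This is frame-equivalent to □ψ → ψ (substitute ¬ψ for ψ and contrapose).
Suppose □ψ→ψ is valid. At any x set V(ψ)={w : Rxw}. Then □ψ holds at x, so ψ holds at x, i.e. Rxx.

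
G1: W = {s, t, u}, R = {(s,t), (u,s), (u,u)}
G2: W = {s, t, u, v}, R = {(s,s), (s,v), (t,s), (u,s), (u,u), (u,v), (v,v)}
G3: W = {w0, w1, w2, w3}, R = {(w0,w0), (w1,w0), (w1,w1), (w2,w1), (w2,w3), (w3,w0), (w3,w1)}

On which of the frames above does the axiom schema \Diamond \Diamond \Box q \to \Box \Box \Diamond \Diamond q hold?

Frame correspondent (Sahlqvist): \forall x \forall y \forall z ((x R^2 y \wedge x R^2 z) \to \exists w (yRw \wedge z R^2 w)) — i.e. a generalized confluence (Geach) condition.
G1: fails — uR²s, uR²s but no w with sRw and sR²w.
G2: holds.
G3: holds.
Valid on: G2, G3.

G2, G3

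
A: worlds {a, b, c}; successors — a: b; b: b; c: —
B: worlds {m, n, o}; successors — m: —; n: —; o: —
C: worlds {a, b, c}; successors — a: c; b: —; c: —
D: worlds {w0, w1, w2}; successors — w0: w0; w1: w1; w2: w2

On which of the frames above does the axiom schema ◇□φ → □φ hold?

The schema corresponds to the Euclidean property: ∀x ∀y ∀z (Rxy ∧ Rxz → Ryz).
A: condition met.
B: condition met.
C: fails — Rac and Rac but not Rcc.
D: condition met.

A, B, D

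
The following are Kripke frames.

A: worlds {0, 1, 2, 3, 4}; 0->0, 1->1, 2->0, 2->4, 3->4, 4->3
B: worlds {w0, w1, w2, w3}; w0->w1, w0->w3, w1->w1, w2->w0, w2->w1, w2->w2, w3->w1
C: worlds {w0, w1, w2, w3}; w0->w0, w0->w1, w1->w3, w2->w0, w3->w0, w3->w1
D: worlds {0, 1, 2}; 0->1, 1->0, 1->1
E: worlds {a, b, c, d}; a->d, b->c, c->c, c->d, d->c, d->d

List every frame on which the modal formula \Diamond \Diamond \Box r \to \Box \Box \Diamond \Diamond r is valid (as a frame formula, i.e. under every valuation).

B, D, E

Frame correspondent (Sahlqvist): \forall x \forall y \forall z ((x R^2 y \wedge x R^2 z) \to \exists w (yRw \wedge z R^2 w)) — i.e. a generalized confluence (Geach) condition.
A: fails — 2R²0, 2R²3 but no w with 0Rw and 3R²w.
B: condition met.
C: fails — w0R²w1, w0R²w1 but no w with w1Rw and w1R²w.
D: condition met.
E: condition met.
Valid on: B, D, E.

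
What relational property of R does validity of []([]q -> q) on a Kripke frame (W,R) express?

This schema is the T□ axiom.
It corresponds to shift-reflexivity: forall x forall y (Rxy -> Ryy).

shift-reflexivity: forall x forall y (Rxy -> Ryy)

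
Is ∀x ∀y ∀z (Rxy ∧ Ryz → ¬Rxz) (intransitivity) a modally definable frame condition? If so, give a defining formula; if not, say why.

If a class were modally definable it would be closed under surjective bounded morphisms (Goldblatt–Thomason).
The 7-cycle (worlds 0,1,2,3,4,5,6 with 0→1→2→3→4→5→6→0) is intransitive. Mapping every world to a single reflexive point • is a surjective bounded morphism; the reflexive point is not intransitive (R••∧R•• but R••).
Hence intransitivity is not modally definable.

No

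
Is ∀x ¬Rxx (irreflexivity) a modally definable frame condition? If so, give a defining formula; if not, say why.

Not modally definable

Any modally definable frame class is closed under surjective bounded morphisms.
The 3-cycle (worlds a,b,c with a→b→c→a) is irreflexive, and the map sending every world to a single reflexive point • is a surjective bounded morphism (forth: every edge maps to (•,•); back: every world has a successor). So any modal formula valid on the 3-cycle is also valid on the reflexive point, which is not irreflexive.
Hence irreflexivity is not modally definable.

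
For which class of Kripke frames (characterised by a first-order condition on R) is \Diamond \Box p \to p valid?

Symmetry

This is frame-equivalent to p → □◇p (substitute ¬p for p and contrapose).
Suppose p→□◇p is valid. Take Rxy and set V(p)={x}. Then p at x, so □◇p at x, so ◇p at y, so some z with Ryz has p; z=x, i.e. Ryx.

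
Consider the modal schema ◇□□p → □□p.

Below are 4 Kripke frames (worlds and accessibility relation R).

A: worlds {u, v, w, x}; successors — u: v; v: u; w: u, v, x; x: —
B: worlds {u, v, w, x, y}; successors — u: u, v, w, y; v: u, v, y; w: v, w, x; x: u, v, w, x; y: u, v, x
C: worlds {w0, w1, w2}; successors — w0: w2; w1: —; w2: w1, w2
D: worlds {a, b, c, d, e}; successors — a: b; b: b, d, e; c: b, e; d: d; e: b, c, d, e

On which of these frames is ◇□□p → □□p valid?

Frame correspondent (Sahlqvist): ∀x ∀y ∀z ((xRy ∧ xR²z) → ∃w (yR²w ∧ z = w)) — i.e. a generalized confluence (Geach) condition.
A: fails — uRv, uR²u but no t with vR²t and u=t.
B: ✓.
C: fails — w2Rw1, w2R²w1 but no w with w1R²w and w1=w.
D: fails — bRd, bR²b but no w with dR²w and b=w.
Valid on: B.

B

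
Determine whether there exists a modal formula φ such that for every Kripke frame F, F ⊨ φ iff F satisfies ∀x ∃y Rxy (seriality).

Definable; □r → ◇r defines it

Yes: it is seriality, defined by the D schema □r → ◇r.
Suppose □r→◇r is valid. At any x set V(r)=W. Then □r at x, so ◇r at x, so x has a successor.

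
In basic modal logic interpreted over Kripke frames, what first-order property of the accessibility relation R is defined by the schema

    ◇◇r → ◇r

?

Replacing r by ¬r and contraposing gives the equivalent schema □r → □□r.
Suppose □r→□□r is valid. Take Rxy, Ryz and set V(r)={w : Rxw}. Then □r at x, so □□r at x, so □r at y, so r at z, i.e. Rxz.
Conversely, any frame satisfying ∀x ∀y ∀z (Rxy ∧ Ryz → Rxz) validates the schema.
Frame condition: ∀x ∀y ∀z (Rxy ∧ Ryz → Rxz).

Transitivity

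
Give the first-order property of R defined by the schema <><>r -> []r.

This is a Sahlqvist (Geach-type) schema ◇^2□^0r → □^1◇^0r.
First-order correspondent: forall x forall y forall z ((x R^2 y & xRz) -> exists w (y = w & z = w)).

forall x forall y forall z ((x R^2 y & xRz) -> exists w (y = w & z = w))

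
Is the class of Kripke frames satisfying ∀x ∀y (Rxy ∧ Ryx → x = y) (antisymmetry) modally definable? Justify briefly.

Not modally definable

Any modally definable frame class is closed under surjective bounded morphisms.
The 6-cycle (worlds s,t,u,v,w,x with s→t→u→v→w→x→s) is antisymmetric. Sending even-indexed worlds to • and odd-indexed worlds to ∘ is a surjective bounded morphism onto the two-world frame with •↔∘, which is not antisymmetric.
So no modal formula (or set of formulas) defines exactly the antisymmetric frames.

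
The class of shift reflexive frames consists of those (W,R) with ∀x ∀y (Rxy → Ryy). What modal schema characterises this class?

□(□p → p)

This is shift-reflexivity; the standard corresponding axiom is T□: □(□p → p).
Suppose □(□p→p) is valid. Take Rxy and set V(p)={w : Ryw}. Then at y, □p holds; since □(□p→p) at x, □p→p at y, so p at y, i.e. Ryy.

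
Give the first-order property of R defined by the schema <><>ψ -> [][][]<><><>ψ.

forall x forall y forall z ((x R^2 y & x R^3 z) -> exists w (y = w & z R^3 w))

This is a Sahlqvist (Geach-type) schema ◇^2□^0ψ → □^3◇^3ψ.
Minimal-valuation argument: fix x; take any y with xR^2y and any z with xR^3z. Set V(ψ) to the set of worlds R-reachable from y in exactly 0 steps. Then □^0ψ holds at y, so the antecedent holds at x; validity forces ◇^3ψ at z, giving a w with zR^3w and yR^0w.
First-order correspondent: forall x forall y forall z ((x R^2 y & x R^3 z) -> exists w (y = w & z R^3 w)).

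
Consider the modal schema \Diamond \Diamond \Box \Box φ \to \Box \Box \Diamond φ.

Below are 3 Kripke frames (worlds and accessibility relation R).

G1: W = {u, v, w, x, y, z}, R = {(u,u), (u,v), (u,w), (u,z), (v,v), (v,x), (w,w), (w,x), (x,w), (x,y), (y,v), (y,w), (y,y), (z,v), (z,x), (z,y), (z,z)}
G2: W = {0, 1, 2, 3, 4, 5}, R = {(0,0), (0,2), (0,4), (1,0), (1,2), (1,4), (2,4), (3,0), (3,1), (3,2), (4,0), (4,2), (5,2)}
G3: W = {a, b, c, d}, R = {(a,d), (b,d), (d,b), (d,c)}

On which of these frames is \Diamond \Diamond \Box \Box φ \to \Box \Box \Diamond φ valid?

This is the axiom for a generalized confluence (Geach) condition; its first-order frame correspondent is \forall x \forall y \forall z ((x R^2 y \wedge x R^2 z) \to \exists w (y R^2 w \wedge zRw)).
G1: condition met.
G2: fails — 0R²2, 0R²2 but no w with 2R²w and 2Rw.
G3: fails — aR²b, aR²b but no w with bR²w and bRw.
Valid on: G1.

G1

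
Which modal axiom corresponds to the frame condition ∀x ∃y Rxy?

The condition is seriality. The D schema □ψ → ◇ψ defines it.

□ψ → ◇ψ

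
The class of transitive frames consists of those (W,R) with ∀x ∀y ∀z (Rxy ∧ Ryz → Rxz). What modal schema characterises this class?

This is transitivity; the standard corresponding axiom is 4: □s → □□s.
Suppose □s→□□s is valid. Take Rxy, Ryz and set V(s)={w : Rxw}. Then □s at x, so □□s at x, so □s at y, so s at z, i.e. Rxz.

□s → □□s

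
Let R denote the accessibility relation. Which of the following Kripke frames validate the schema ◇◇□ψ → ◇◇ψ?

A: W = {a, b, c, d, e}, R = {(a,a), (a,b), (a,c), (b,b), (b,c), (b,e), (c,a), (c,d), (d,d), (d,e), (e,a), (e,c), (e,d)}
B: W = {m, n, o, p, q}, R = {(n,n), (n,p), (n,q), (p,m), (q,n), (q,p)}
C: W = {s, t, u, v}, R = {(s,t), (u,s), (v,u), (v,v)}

A

The schema corresponds to a generalized confluence (Geach) condition: ∀x ∀y (xR²y → ∃w (yRw ∧ xR²w)).
A: satisfies the condition.
B: fails — nR²m but no w with mRw and nR²w.
C: fails — uR²t but no w with tRw and uR²w.
Valid on: A.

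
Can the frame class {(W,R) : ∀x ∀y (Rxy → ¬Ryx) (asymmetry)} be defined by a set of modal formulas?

Modal frame validity is preserved under surjective bounded morphisms.
The 4-cycle (worlds w0,w1,w2,w3 with w0→w1→w2→w3→w0) is asymmetric. Mapping every world to a single reflexive point • is a surjective bounded morphism, and the reflexive point is not asymmetric (R•• but asymmetry requires ¬R••).
Hence asymmetry is not modally definable.

Not definable by any modal formula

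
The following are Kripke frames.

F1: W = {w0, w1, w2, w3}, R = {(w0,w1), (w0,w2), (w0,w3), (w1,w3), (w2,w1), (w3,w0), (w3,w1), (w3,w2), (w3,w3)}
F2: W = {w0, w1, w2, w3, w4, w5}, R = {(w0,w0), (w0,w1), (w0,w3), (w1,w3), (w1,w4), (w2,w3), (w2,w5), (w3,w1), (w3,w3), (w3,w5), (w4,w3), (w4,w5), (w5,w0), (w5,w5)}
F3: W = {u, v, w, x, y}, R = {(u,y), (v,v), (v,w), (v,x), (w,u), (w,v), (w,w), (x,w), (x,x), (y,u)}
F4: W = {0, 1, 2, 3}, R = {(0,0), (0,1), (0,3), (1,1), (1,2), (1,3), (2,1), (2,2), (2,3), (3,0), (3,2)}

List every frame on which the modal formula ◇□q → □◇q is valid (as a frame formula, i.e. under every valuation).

Frame correspondent (Sahlqvist): ∀x ∀y ∀z (Rxy ∧ Rxz → ∃w (Ryw ∧ Rzw)) — i.e. convergence.
F1: fails — Rw0w1 and Rw0w2 but w1 and w2 have no common successor.
F2: fails — Rw3w5 and Rw3w1 but w5 and w1 have no common successor.
F3: fails — Rww and Rwu but w and u have no common successor.
F4: holds.

F4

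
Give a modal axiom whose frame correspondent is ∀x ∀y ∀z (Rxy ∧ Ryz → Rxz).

□q → □□q

The condition is transitivity. The 4 schema □q → □□q defines it.
Suppose □q→□□q is valid. Take Rxy, Ryz and set V(q)={w : Rxw}. Then □q at x, so □□q at x, so □q at y, so q at z, i.e. Rxz.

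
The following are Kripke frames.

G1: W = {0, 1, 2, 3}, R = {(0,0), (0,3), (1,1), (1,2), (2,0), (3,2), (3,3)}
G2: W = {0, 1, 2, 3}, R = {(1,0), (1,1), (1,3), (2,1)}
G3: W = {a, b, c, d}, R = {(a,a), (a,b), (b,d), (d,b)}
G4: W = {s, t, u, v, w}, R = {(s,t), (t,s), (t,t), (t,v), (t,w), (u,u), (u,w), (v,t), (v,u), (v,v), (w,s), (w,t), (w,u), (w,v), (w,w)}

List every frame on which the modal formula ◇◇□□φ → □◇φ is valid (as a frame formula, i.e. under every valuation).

G4

This is the axiom for a generalized confluence (Geach) condition; its first-order frame correspondent is ∀x ∀y ∀z ((xR²y ∧ xRz) → ∃w (yR²w ∧ zRw)).
G1: fails — 1R²2, 1R1 but no w with 2R²w and 1Rw.
G2: fails — 1R²0, 1R0 but no w with 0R²w and 0Rw.
G3: fails — aR²b, aRb but no w with bR²w and bRw.
G4: holds.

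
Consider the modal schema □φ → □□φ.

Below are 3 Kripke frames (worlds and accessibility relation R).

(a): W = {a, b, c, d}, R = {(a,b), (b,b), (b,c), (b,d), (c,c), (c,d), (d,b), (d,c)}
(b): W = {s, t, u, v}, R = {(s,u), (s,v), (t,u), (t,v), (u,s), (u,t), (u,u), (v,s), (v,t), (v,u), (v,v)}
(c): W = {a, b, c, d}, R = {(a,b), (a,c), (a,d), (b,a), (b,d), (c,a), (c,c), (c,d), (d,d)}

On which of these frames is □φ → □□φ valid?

This is the axiom for transitivity; its first-order frame correspondent is ∀x ∀y ∀z (Rxy ∧ Ryz → Rxz).
(a): fails — Rcd and Rdb but not Rcb.
(b): fails — Rtv and Rvt but not Rtt.
(c): fails — Rab and Rba but not Raa.
Valid on no frame.

none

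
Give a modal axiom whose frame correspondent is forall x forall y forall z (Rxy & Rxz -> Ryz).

A defining formula is ◇q → □◇q (the 5 axiom).
Suppose ◇q→□◇q is valid. Take Rxy, Rxz and set V(q)={y}. Then ◇q at x, so □◇q at x, so ◇q at z, so some w with Rzw has q; w=y, i.e. Rzy. By symmetry of the argument, Ryz.

◇q → □◇q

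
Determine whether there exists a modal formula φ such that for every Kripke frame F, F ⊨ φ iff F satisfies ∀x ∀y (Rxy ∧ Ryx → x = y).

Not definable by any modal formula

If a class were modally definable it would be closed under surjective bounded morphisms (Goldblatt–Thomason).
The 8-cycle (worlds w0,w1,w2,w3,w4,w5,w6,w7 with w0→w1→w2→w3→w4→w5→w6→w7→w0) is antisymmetric. Sending even-indexed worlds to a and odd-indexed worlds to b is a surjective bounded morphism onto the two-world frame with a↔b, which is not antisymmetric.
So the class is not modally definable.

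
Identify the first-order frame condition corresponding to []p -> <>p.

seriality

Suppose □p→◇p is valid. At any x set V(p)=W. Then □p at x, so ◇p at x, so x has a successor.
Conversely, on a frame with seriality the schema holds at every world under every valuation.
Frame condition: forall x exists y Rxy.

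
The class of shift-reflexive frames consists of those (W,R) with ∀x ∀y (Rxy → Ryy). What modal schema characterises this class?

□(□p → p)

This is shift-reflexivity; the standard corresponding axiom is T□: □(□p → p).
Suppose □(□p→p) is valid. Take Rxy and set V(p)={w : Ryw}. Then at y, □p holds; since □(□p→p) at x, □p→p at y, so p at y, i.e. Ryy.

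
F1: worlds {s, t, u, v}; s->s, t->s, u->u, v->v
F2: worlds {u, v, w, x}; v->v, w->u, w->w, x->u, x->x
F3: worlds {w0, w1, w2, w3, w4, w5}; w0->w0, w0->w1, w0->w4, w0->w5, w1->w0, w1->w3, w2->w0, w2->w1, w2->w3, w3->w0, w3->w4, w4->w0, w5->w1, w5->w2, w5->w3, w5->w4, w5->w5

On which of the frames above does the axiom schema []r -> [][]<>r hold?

F1

The schema corresponds to a generalized confluence (Geach) condition: forall x forall z (x R^2 z -> exists w (xRw & zRw)).
F1: satisfies the condition.
F2: fails — wR²u but no t with wRt and uRt.
F3: fails — w4R²w5 but no w with w4Rw and w5Rw.
Valid on: F1.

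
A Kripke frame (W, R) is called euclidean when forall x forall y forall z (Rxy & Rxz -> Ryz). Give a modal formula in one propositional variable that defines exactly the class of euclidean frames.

◇ψ → □◇ψ

A defining formula is ◇ψ → □◇ψ (the 5 axiom).
Suppose ◇ψ→□◇ψ is valid. Take Rxy, Rxz and set V(ψ)={y}. Then ◇ψ at x, so □◇ψ at x, so ◇ψ at z, so some w with Rzw has ψ; w=y, i.e. Rzy. By symmetry of the argument, Ryz.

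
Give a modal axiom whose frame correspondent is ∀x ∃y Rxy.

□s → ◇s

This is seriality; the standard corresponding axiom is D: □s → ◇s.
Suppose □s→◇s is valid. At any x set V(s)=W. Then □s at x, so ◇s at x, so x has a successor.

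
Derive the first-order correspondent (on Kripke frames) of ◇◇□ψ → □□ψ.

This is a Sahlqvist (Geach-type) schema ◇^2□^1ψ → □^2◇^0ψ.
Minimal-valuation argument: fix x; take any y with xR^2y and any z with xR^2z. Set V(ψ) to the set of worlds R-reachable from y in exactly 1 step. Then □^1ψ holds at y, so the antecedent holds at x; validity forces ◇^0ψ at z, giving a w with zR^0w and yR^1w.
First-order correspondent: ∀x ∀y ∀z ((xR²y ∧ xR²z) → ∃w (yRw ∧ z = w)).

∀x ∀y ∀z ((xR²y ∧ xR²z) → ∃w (yRw ∧ z = w))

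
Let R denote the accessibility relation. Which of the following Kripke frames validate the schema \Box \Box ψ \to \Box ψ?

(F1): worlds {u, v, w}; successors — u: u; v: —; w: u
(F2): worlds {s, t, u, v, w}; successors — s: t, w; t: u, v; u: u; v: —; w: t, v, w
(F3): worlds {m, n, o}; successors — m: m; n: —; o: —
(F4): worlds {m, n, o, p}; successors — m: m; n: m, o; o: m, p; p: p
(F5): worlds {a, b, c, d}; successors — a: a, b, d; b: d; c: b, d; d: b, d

This is the axiom for density; its first-order frame correspondent is \forall x \forall y (Rxy \to \exists z (Rxz \wedge Rzy)).
(F1): satisfies the condition.
(F2): fails — Rtv but no z with Rtz and Rzv.
(F3): satisfies the condition.
(F4): fails — Rno but no z with Rnz and Rzo.
(F5): satisfies the condition.

(F1), (F3), (F5)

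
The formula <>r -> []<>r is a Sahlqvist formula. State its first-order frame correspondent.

the Euclidean property: forall x forall y forall z (Rxy & Rxz -> Ryz)

Suppose ◇r→□◇r is valid. Take Rxy, Rxz and set V(r)={y}. Then ◇r at x, so □◇r at x, so ◇r at z, so some w with Rzw has r; w=y, i.e. Rzy. By symmetry of the argument, Ryz.
The converse is a direct semantic check.
So the correspondent is the Euclidean property.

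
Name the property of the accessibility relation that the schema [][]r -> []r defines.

density

Suppose □□r→□r is valid. Take Rxy and set V(r)={w : xR²w}. Then □□r at x, so □r at x, so r at y, i.e. ∃z(Rxz∧Rzy).
Conversely, on a frame with density the schema holds at every world under every valuation.
So the correspondent is density.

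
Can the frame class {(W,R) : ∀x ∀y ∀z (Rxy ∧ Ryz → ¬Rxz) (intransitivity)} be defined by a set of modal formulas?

If a class were modally definable it would be closed under surjective bounded morphisms (Goldblatt–Thomason).
The 7-cycle (worlds s,t,u,v,w,x,y with s→t→u→v→w→x→y→s) is intransitive. Mapping every world to a single reflexive point • is a surjective bounded morphism; the reflexive point is not intransitive (R••∧R•• but R••).
So no modal formula (or set of formulas) defines exactly the intransitive frames.

No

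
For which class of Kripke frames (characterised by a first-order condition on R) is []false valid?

emptiness of R

□⊥ is valid iff no world has any successor (otherwise □⊥ fails at any world with one).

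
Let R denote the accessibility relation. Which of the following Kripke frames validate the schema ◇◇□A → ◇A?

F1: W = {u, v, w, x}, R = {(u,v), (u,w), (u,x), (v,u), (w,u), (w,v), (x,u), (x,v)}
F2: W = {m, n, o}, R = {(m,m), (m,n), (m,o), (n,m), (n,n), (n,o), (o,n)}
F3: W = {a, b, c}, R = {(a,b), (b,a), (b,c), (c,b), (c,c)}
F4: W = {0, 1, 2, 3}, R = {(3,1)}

Frame correspondent (Sahlqvist): ∀x ∀y (xR²y → ∃w (yRw ∧ xRw)) — i.e. a generalized confluence (Geach) condition.
F1: fails — uR²v but no t with vRt and uRt.
F2: satisfies the condition.
F3: satisfies the condition.
F4: satisfies the condition.
Valid on: F2, F3, F4.

F2, F3, F4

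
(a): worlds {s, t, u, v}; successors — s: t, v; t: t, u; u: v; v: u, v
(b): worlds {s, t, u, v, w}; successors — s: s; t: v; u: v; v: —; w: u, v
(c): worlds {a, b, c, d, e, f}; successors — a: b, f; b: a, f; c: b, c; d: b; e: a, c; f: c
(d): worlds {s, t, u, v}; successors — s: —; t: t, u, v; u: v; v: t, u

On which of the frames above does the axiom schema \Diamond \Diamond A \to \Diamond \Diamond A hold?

The schema corresponds to a generalized confluence (Geach) condition: \forall x \forall y (x R^2 y \to \exists w (y = w \wedge x R^2 w)).
(a): condition met.
(b): condition met.
(c): condition met.
(d): condition met.
Valid on: (a), (b), (c), (d).

(a), (b), (c), (d)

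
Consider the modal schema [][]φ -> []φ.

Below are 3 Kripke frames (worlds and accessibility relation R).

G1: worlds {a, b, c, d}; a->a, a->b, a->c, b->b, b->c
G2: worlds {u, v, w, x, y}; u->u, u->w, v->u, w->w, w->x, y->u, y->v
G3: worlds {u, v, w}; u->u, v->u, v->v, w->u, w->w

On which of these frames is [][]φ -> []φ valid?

This is the axiom for density; its first-order frame correspondent is forall x forall y (Rxy -> exists z (Rxz & Rzy)).
G1: satisfies the condition.
G2: fails — Ryv but no z with Ryz and Rzv.
G3: satisfies the condition.
Valid on: G1, G3.

G1, G3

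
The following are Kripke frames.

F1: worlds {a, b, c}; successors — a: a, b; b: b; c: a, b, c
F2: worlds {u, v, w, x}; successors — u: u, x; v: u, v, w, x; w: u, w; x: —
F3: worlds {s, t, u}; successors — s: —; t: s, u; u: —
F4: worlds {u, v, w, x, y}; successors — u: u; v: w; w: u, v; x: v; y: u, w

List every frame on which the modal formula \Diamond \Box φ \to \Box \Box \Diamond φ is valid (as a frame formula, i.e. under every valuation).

F1, F3

The schema corresponds to a generalized confluence (Geach) condition: \forall x \forall y \forall z ((xRy \wedge x R^2 z) \to \exists w (yRw \wedge zRw)).
F1: condition met.
F2: fails — uRu, uR²x but no t with uRt and xRt.
F3: condition met.
F4: fails — vRw, vR²v but no t with wRt and vRt.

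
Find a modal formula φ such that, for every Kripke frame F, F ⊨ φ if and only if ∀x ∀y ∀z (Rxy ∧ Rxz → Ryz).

A defining formula is ◇ψ → □◇ψ (the 5 axiom).
Suppose ◇ψ→□◇ψ is valid. Take Rxy, Rxz and set V(ψ)={y}. Then ◇ψ at x, so □◇ψ at x, so ◇ψ at z, so some w with Rzw has ψ; w=y, i.e. Rzy. By symmetry of the argument, Ryz.

◇ψ → □◇ψ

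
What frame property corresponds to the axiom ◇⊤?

Seriality

◇⊤ holds at w iff w has a successor, so frame-validity of ◇⊤ is exactly seriality. Equivalently via □q → ◇q:
Suppose □q→◇q is valid. At any x set V(q)=W. Then □q at x, so ◇q at x, so x has a successor.
Conversely, on a frame with seriality the schema holds at every world under every valuation.
Frame condition: ∀x ∃y Rxy.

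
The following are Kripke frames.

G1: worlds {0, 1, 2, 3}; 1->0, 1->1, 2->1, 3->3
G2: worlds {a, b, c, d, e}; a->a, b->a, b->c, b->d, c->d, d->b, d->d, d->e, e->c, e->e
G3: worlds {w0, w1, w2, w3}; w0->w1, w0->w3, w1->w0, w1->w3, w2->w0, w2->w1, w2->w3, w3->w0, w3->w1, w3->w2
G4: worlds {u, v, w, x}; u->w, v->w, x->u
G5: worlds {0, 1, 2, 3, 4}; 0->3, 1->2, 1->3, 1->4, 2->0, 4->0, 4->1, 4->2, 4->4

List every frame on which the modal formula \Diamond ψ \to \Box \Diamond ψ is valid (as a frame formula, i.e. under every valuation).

The schema corresponds to the Euclidean property: \forall x \forall y \forall z (Rxy \wedge Rxz \to Ryz).
G1: fails — R10 and R10 but not R00.
G2: fails — Rbc and Rbc but not Rcc.
G3: fails — Rw0w1 and Rw0w1 but not Rw1w1.
G4: fails — Ruw and Ruw but not Rww.
G5: fails — R03 and R03 but not R33.
Valid on no frame.

none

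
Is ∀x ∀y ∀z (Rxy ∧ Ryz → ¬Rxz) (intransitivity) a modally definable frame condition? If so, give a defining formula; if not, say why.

Modal frame validity is preserved under surjective bounded morphisms.
The 7-cycle (worlds 0,1,2,3,4,5,6 with 0→1→2→3→4→5→6→0) is intransitive. Mapping every world to a single reflexive point • is a surjective bounded morphism; the reflexive point is not intransitive (R••∧R•• but R••).
So no modal formula (or set of formulas) defines exactly the intransitive frames.

Not definable by any modal formula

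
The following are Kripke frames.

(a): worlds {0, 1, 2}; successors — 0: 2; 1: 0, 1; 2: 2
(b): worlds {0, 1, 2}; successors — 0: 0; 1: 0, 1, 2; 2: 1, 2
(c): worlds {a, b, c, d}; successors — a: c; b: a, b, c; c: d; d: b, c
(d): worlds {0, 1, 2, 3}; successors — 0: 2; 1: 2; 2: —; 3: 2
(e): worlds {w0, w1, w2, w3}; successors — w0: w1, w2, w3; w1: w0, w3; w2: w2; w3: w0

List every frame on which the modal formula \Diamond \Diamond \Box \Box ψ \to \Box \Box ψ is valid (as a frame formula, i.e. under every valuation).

(d)

Frame correspondent (Sahlqvist): \forall x \forall y \forall z ((x R^2 y \wedge x R^2 z) \to \exists w (y R^2 w \wedge z = w)) — i.e. a generalized confluence (Geach) condition.
(a): fails — 1R²0, 1R²0 but no w with 0R²w and 0=w.
(b): fails — 1R²0, 1R²1 but no w with 0R²w and 1=w.
(c): fails — bR²a, bR²a but no w with aR²w and a=w.
(d): holds.
(e): fails — w0R²w2, w0R²w0 but no w with w2R²w and w0=w.
Valid on: (d).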